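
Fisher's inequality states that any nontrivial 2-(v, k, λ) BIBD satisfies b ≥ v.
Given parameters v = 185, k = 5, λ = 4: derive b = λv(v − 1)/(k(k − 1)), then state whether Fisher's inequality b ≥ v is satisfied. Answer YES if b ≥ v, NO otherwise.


b = λv(v − 1)/(k(k − 1)) = 4·185·184/(5·4) = 136160/20 = 6808.
Compare with v = 185: b ≥ v, so Fisher's inequality holds.

YES


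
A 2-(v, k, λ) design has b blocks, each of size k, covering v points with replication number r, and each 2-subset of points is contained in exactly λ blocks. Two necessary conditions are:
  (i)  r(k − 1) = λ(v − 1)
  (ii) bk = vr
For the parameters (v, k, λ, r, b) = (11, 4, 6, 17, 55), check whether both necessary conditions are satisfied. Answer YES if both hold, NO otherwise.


Condition (i): r(k − 1) = 17·3 = 51; λ(v − 1) = 6·10 = 60. Match? NO.
Condition (ii): bk = 55·4 = 220; vr = 11·17 = 187. Match? NO.
Both conditions hold? NO.

NO


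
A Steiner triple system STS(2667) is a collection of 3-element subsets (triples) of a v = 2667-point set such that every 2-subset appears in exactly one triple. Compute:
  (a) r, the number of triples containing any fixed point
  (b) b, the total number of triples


An STS(v) is a 2-(v, 3, 1) BIBD: block size k = 3, λ = 1.
Replication: r(k − 1) = λ(v − 1) ⇒ r·2 = 2667 − 1 = 2666 ⇒ r = 1333.
Block count: b = v(v − 1)/6 = 2667·2666/6 = 7110222/6 = 1185037.

r = 1333, b = 1185037.


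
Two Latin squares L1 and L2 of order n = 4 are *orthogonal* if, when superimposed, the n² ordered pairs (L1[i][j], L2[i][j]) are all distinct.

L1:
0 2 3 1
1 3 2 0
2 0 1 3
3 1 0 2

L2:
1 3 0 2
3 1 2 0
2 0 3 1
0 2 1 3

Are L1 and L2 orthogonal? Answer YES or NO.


Form the n² = 16 superimposed pairs (L1[i][j], L2[i][j]), row by row (rows and columns indexed from 0):
row 0: (0,1) (2,3) (3,0) (1,2)
row 1: (1,3) (3,1) (2,2) (0,0)
row 2: (2,2) (0,0) (1,3) (3,1)
row 3: (3,0) (1,2) (0,1) (2,3)
Orthogonality requires all 16 pairs distinct.
But the pair (2,2) repeats: cell (1,2) has L1 = 2, L2 = 2, and cell (2,0) has L1 = 2, L2 = 2.
A repeated pair means some other pair never occurs (only 8 distinct pairs out of 16), so the squares are not orthogonal.
Conclusion: NO.

NO


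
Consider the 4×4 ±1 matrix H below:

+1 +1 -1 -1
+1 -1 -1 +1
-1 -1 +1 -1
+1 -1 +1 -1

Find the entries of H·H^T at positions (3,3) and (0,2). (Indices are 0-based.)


Row 0 of H: [1, 1, -1, -1].
Row 2 of H: [-1, -1, 1, -1].
Row 3 of H: [1, -1, 1, -1].
(H·H^T)[3][3] = Σ_j H[3][j]·H[3][j] = (1)² + (-1)² + (1)² + (-1)² = 1 + 1 + 1 + 1 = 4.
(H·H^T)[0][2] = Σ_j H[0][j]·H[2][j] = (1)·(-1) + (1)·(-1) + (-1)·(1) + (-1)·(-1) = -1 + -1 + -1 + 1 = -2.
Rows 0 and 2 are not orthogonal (dot product = -2 ≠ 0), so H is not a Hadamard matrix.

(3,3) entry = 4; (0,2) entry = -2.


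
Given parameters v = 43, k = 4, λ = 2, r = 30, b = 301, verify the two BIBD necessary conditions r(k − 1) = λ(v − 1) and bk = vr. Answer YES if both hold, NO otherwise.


Condition (i): r(k − 1) = 30·3 = 90; λ(v − 1) = 2·42 = 84. Match? NO.
Condition (ii): bk = 301·4 = 1204; vr = 43·30 = 1290. Match? NO.
Both conditions hold? NO.

NO


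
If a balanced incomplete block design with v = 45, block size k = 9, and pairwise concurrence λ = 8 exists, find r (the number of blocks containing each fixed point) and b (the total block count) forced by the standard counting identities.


Any 2-(v, k, λ) BIBD satisfies two necessary conditions:
  (i)  Each point sits in r blocks, and counting incidences through any fixed point gives r(k − 1) = λ(v − 1), so r = λ(v − 1)/(k − 1).
  (ii) Total incidences bk = vr, so b = vr/k.
Step 1: r = λ(v − 1)/(k − 1) = 8·(45 − 1)/(9 − 1) = 8·44/8 = 352/8 = 44.
Step 2: b = vr/k = 45·44/9 = 1980/9 = 220.
Check integrality: r = 44 ∈ Z ✓, b = 220 ∈ Z ✓.
(These identities are necessary conditions: they determine r and b for any design with these parameters, but do not by themselves prove that one exists.)

r = 44, b = 220.


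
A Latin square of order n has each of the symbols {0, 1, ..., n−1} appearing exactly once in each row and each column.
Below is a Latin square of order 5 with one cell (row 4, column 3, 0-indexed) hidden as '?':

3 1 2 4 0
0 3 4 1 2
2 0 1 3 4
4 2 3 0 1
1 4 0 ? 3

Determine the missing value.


Row 4 contains symbols [0, 1, 3, 4] — missing [2].
Column 3 contains symbols [0, 1, 3, 4] — missing [2].
The missing symbol must appear in both missing sets; intersection = [2].
Therefore the hidden value is 2.

Missing value = 2.


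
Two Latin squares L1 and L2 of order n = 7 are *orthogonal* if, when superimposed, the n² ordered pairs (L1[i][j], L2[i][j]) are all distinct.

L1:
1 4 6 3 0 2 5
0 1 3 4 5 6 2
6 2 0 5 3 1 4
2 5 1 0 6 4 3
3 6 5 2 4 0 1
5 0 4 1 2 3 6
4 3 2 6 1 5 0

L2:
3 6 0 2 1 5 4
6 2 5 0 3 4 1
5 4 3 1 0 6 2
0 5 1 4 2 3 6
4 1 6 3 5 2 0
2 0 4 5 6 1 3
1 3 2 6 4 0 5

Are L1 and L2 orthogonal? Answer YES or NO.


Form the n² = 49 superimposed pairs (L1[i][j], L2[i][j]), row by row (rows and columns indexed from 0):
row 0: (1,3) (4,6) (6,0) (3,2) (0,1) (2,5) (5,4)
row 1: (0,6) (1,2) (3,5) (4,0) (5,3) (6,4) (2,1)
row 2: (6,5) (2,4) (0,3) (5,1) (3,0) (1,6) (4,2)
row 3: (2,0) (5,5) (1,1) (0,4) (6,2) (4,3) (3,6)
row 4: (3,4) (6,1) (5,6) (2,3) (4,5) (0,2) (1,0)
row 5: (5,2) (0,0) (4,4) (1,5) (2,6) (3,1) (6,3)
row 6: (4,1) (3,3) (2,2) (6,6) (1,4) (5,0) (0,5)
Orthogonality requires all 49 pairs distinct.
Check by first coordinate: for each symbol s of L1, list the L2 entries in the n cells where L1 = s; they must all differ.
  L1 = 0: L2 entries (in reading order) 1, 6, 3, 4, 2, 0, 5 — all 7 distinct ✓
  L1 = 1: L2 entries (in reading order) 3, 2, 6, 1, 0, 5, 4 — all 7 distinct ✓
  L1 = 2: L2 entries (in reading order) 5, 1, 4, 0, 3, 6, 2 — all 7 distinct ✓
  L1 = 3: L2 entries (in reading order) 2, 5, 0, 6, 4, 1, 3 — all 7 distinct ✓
  L1 = 4: L2 entries (in reading order) 6, 0, 2, 3, 5, 4, 1 — all 7 distinct ✓
  L1 = 5: L2 entries (in reading order) 4, 3, 1, 5, 6, 2, 0 — all 7 distinct ✓
  L1 = 6: L2 entries (in reading order) 0, 4, 5, 2, 1, 3, 6 — all 7 distinct ✓
Every symbol of L1 meets every symbol of L2 exactly once, so all 49 pairs are distinct (49 of 49).
Conclusion: YES.

YES


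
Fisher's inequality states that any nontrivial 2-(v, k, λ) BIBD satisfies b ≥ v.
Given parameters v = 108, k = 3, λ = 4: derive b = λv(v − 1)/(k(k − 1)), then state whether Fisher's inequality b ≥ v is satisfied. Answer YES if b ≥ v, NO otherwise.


b = λv(v − 1)/(k(k − 1)) = 4·108·107/(3·2) = 46224/6 = 7704.
Compare with v = 108: b ≥ v, so Fisher's inequality holds.

YES


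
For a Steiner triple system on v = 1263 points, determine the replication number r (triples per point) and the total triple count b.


An STS(v) is a 2-(v, 3, 1) BIBD: block size k = 3, λ = 1.
Replication: r(k − 1) = λ(v − 1) ⇒ r·2 = 1263 − 1 = 1262 ⇒ r = 631.
Block count: b = v(v − 1)/6 = 1263·1262/6 = 1593906/6 = 265651.

r = 631, b = 265651.


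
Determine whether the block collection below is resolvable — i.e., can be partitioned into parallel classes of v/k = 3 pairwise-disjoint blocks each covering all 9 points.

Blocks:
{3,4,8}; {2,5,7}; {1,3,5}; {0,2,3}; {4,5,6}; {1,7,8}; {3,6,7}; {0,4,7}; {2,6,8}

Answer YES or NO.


v = 9, block size k = 3, number of blocks = 9.
For resolvability, blocks must partition into parallel classes of size v/k = 3.
Total blocks must therefore be a multiple of 3: 9 = 3·3 + 0 ⇒ divisible ✓.
Consider block {3,4,8}. The only other block(s) in the collection disjoint from it are {2,5,7} — just 1 block(s). Any parallel class containing {3,4,8} would need 2 other blocks each disjoint from it, so no parallel class of size 3 can contain {3,4,8}.
Since every block must belong to some parallel class in a resolution, the collection cannot be partitioned into parallel classes.
Resolvable? NO.

NO


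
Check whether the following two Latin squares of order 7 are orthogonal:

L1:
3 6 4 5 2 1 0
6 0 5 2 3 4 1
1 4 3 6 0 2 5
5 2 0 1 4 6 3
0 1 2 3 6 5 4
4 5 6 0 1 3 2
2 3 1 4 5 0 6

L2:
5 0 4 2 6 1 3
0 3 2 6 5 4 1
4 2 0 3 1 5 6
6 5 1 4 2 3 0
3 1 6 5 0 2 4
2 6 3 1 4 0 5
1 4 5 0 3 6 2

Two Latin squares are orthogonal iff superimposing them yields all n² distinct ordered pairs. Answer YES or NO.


Form the n² = 49 superimposed pairs (L1[i][j], L2[i][j]), row by row (rows and columns indexed from 0):
row 0: (3,5) (6,0) (4,4) (5,2) (2,6) (1,1) (0,3)
row 1: (6,0) (0,3) (5,2) (2,6) (3,5) (4,4) (1,1)
row 2: (1,4) (4,2) (3,0) (6,3) (0,1) (2,5) (5,6)
row 3: (5,6) (2,5) (0,1) (1,4) (4,2) (6,3) (3,0)
row 4: (0,3) (1,1) (2,6) (3,5) (6,0) (5,2) (4,4)
row 5: (4,2) (5,6) (6,3) (0,1) (1,4) (3,0) (2,5)
row 6: (2,1) (3,4) (1,5) (4,0) (5,3) (0,6) (6,2)
Orthogonality requires all 49 pairs distinct.
But the pair (6,0) repeats: cell (0,1) has L1 = 6, L2 = 0, and cell (1,0) has L1 = 6, L2 = 0.
A repeated pair means some other pair never occurs (only 21 distinct pairs out of 49), so the squares are not orthogonal.
Conclusion: NO.

NO


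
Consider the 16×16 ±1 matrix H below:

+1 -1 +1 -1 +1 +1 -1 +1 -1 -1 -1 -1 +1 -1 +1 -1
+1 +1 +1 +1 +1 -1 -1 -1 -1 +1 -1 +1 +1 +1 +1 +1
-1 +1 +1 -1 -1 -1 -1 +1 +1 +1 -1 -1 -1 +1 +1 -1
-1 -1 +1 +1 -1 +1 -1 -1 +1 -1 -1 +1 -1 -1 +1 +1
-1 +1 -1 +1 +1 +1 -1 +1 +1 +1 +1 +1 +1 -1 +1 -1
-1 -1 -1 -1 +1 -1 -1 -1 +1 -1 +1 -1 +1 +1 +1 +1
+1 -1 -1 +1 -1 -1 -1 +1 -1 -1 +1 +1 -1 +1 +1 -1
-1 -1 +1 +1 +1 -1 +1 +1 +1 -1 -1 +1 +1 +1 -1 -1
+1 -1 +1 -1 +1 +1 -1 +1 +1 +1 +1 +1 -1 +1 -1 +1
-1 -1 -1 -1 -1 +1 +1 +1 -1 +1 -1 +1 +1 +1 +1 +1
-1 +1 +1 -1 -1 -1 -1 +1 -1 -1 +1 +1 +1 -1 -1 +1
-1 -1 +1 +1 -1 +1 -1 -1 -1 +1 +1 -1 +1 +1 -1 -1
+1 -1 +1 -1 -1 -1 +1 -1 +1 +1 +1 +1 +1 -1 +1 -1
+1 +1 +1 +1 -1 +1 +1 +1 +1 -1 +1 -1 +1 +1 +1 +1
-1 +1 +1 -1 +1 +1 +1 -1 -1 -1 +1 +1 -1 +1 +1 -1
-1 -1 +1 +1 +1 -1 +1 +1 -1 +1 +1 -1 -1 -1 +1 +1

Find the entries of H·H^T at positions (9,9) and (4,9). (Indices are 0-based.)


Row 4 of H: [-1, 1, -1, 1, 1, 1, -1, 1, 1, 1, 1, 1, 1, -1, 1, -1].
Row 9 of H: [-1, -1, -1, -1, -1, 1, 1, 1, -1, 1, -1, 1, 1, 1, 1, 1].
(H·H^T)[9][9] = Σ_j H[9][j]·H[9][j] = (-1)² + (-1)² + (-1)² + (-1)² + (-1)² + (1)² + (1)² + (1)² + (-1)² + (1)² + (-1)² + (1)² + (1)² + (1)² + (1)² + (1)² = 1 + 1 + 1 + 1 + 1 + 1 + 1 + 1 + 1 + 1 + 1 + 1 + 1 + 1 + 1 + 1 = 16.
(H·H^T)[4][9] = Σ_j H[4][j]·H[9][j] = (-1)·(-1) + (1)·(-1) + (-1)·(-1) + (1)·(-1) + (1)·(-1) + (1)·(1) + (-1)·(1) + (1)·(1) + (1)·(-1) + (1)·(1) + (1)·(-1) + (1)·(1) + (1)·(1) + (-1)·(1) + (1)·(1) + (-1)·(1) = 1 + -1 + 1 + -1 + -1 + 1 + -1 + 1 + -1 + 1 + -1 + 1 + 1 + -1 + 1 + -1 = 0.
So rows 4 and 9 are orthogonal; the diagonal entry equals n = 16.

(9,9) entry = 16; (4,9) entry = 0.


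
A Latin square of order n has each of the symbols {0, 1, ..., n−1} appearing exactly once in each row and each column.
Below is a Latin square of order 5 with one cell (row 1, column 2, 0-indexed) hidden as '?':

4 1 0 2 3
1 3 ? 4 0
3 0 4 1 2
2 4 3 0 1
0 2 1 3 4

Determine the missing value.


Row 1 contains symbols [0, 1, 3, 4] — missing [2].
Column 2 contains symbols [0, 1, 3, 4] — missing [2].
The missing symbol must appear in both missing sets; intersection = [2].
Therefore the hidden value is 2.

Missing value = 2.


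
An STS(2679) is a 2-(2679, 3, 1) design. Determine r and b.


An STS(v) is a 2-(v, 3, 1) BIBD: block size k = 3, λ = 1.
Replication: r(k − 1) = λ(v − 1) ⇒ r·2 = 2679 − 1 = 2678 ⇒ r = 1339.
Block count: b = v(v − 1)/6 = 2679·2678/6 = 7174362/6 = 1195727.
(Check via bk = vr: 1195727·3 = 3587181 = 2679·1339 = 3587181 ✓.)

r = 1339, b = 1195727.


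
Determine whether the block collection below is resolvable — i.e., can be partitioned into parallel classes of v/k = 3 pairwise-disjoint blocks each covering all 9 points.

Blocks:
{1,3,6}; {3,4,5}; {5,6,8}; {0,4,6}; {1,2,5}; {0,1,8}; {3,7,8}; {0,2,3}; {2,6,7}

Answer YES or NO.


v = 9, block size k = 3, number of blocks = 9.
For resolvability, blocks must partition into parallel classes of size v/k = 3.
Total blocks must therefore be a multiple of 3: 9 = 3·3 + 0 ⇒ divisible ✓.
Consider block {1,3,6}. It intersects every other block in the collection, so no parallel class of size 3 can contain it.
Since every block must belong to some parallel class in a resolution, the collection cannot be partitioned into parallel classes.
Resolvable? NO.

NO


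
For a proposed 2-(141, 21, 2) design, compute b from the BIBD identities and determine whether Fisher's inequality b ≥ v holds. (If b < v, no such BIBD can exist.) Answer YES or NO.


r = λ(v − 1)/(k − 1) = 2·140/20 = 14.
b = vr/k = 141·14/21 = 94.
Fisher's inequality: b ≥ v ⇔ 94 ≥ 141? NO.

NO


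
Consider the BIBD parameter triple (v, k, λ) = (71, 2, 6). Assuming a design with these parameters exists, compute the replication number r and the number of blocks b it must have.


Any 2-(v, k, λ) BIBD satisfies two necessary conditions:
  (i)  Each point sits in r blocks, and counting incidences through any fixed point gives r(k − 1) = λ(v − 1), so r = λ(v − 1)/(k − 1).
  (ii) Total incidences bk = vr, so b = vr/k.
Step 1: r = λ(v − 1)/(k − 1) = 6·(71 − 1)/(2 − 1) = 6·70/1 = 420/1 = 420.
Step 2: b = vr/k = 71·420/2 = 29820/2 = 14910.
Check integrality: r = 420 ∈ Z ✓, b = 14910 ∈ Z ✓.
(These identities are necessary conditions: they determine r and b for any design with these parameters, but do not by themselves prove that one exists.)

r = 420, b = 14910.


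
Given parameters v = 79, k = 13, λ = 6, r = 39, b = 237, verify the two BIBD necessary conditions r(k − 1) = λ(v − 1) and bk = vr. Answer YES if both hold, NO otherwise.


Condition (i): r(k − 1) = 39·12 = 468; λ(v − 1) = 6·78 = 468. Match? YES.
Condition (ii): bk = 237·13 = 3081; vr = 79·39 = 3081. Match? YES.
Both conditions hold? YES.

YES


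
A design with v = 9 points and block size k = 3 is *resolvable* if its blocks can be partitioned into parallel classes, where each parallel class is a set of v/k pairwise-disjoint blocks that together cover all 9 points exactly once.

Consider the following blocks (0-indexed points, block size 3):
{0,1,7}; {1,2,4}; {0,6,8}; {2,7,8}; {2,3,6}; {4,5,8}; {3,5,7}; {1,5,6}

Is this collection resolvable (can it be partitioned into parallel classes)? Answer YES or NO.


v = 9, block size k = 3, number of blocks = 8.
For resolvability, blocks must partition into parallel classes of size v/k = 3.
Total blocks must therefore be a multiple of 3: 8 = 3·2 + 2 ⇒ not divisible ✗.
Resolvable? NO.

NO


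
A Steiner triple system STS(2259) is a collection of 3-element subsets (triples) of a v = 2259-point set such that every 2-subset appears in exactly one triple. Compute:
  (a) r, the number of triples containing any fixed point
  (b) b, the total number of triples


An STS(v) is a 2-(v, 3, 1) BIBD: block size k = 3, λ = 1.
Replication: r(k − 1) = λ(v − 1) ⇒ r·2 = 2259 − 1 = 2258 ⇒ r = 1129.
Block count: b = v(v − 1)/6 = 2259·2258/6 = 5100822/6 = 850137.
(Check via bk = vr: 850137·3 = 2550411 = 2259·1129 = 2550411 ✓.)

r = 1129, b = 850137.


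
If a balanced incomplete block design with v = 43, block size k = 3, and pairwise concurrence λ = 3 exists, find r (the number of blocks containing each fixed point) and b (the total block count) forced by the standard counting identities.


Any 2-(v, k, λ) BIBD satisfies two necessary conditions:
  (i)  Each point sits in r blocks, and counting incidences through any fixed point gives r(k − 1) = λ(v − 1), so r = λ(v − 1)/(k − 1).
  (ii) Total incidences bk = vr, so b = vr/k.
Step 1: r = λ(v − 1)/(k − 1) = 3·(43 − 1)/(3 − 1) = 3·42/2 = 126/2 = 63.
Step 2: b = vr/k = 43·63/3 = 2709/3 = 903.
Check integrality: r = 63 ∈ Z ✓, b = 903 ∈ Z ✓.
(These identities are necessary conditions: they determine r and b for any design with these parameters, but do not by themselves prove that one exists.)

r = 63, b = 903.


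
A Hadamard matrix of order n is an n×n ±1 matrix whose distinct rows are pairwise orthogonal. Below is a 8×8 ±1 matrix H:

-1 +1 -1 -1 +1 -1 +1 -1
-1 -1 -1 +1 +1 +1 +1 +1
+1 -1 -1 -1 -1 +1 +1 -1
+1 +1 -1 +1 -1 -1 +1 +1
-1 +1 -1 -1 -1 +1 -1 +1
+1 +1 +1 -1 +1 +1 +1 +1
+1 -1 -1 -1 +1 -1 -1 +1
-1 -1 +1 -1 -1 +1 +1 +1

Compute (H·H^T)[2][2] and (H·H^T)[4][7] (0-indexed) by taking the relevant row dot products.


Row 2 of H: [1, -1, -1, -1, -1, 1, 1, -1].
Row 4 of H: [-1, 1, -1, -1, -1, 1, -1, 1].
Row 7 of H: [-1, -1, 1, -1, -1, 1, 1, 1].
(H·H^T)[2][2] = Σ_j H[2][j]·H[2][j] = (1)² + (-1)² + (-1)² + (-1)² + (-1)² + (1)² + (1)² + (-1)² = 1 + 1 + 1 + 1 + 1 + 1 + 1 + 1 = 8.
(H·H^T)[4][7] = Σ_j H[4][j]·H[7][j] = (-1)·(-1) + (1)·(-1) + (-1)·(1) + (-1)·(-1) + (-1)·(-1) + (1)·(1) + (-1)·(1) + (1)·(1) = 1 + -1 + -1 + 1 + 1 + 1 + -1 + 1 = 2.
Rows 4 and 7 are not orthogonal (dot product = 2 ≠ 0), so H is not a Hadamard matrix.

(2,2) entry = 8; (4,7) entry = 2.


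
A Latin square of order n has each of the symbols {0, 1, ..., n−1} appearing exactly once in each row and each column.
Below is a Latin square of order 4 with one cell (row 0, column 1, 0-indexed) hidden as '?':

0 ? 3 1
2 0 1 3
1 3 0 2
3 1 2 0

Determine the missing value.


Row 0 contains symbols [0, 1, 3] — missing [2].
Column 1 contains symbols [0, 1, 3] — missing [2].
The missing symbol must appear in both missing sets; intersection = [2].
Therefore the hidden value is 2.

Missing value = 2.


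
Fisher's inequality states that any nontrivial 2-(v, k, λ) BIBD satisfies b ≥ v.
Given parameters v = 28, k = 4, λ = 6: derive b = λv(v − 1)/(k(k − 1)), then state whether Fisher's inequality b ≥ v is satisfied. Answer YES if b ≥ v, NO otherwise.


r = λ(v − 1)/(k − 1) = 6·27/3 = 54.
b = vr/k = 28·54/4 = 378.
Fisher's inequality: b ≥ v ⇔ 378 ≥ 28? YES.

YES


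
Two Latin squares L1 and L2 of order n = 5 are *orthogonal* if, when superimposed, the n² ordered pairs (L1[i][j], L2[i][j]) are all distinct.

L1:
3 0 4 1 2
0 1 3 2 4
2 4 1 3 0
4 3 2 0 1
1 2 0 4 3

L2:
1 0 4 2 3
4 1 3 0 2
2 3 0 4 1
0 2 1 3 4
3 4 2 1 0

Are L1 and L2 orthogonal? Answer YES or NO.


Form the n² = 25 superimposed pairs (L1[i][j], L2[i][j]), row by row (rows and columns indexed from 0):
row 0: (3,1) (0,0) (4,4) (1,2) (2,3)
row 1: (0,4) (1,1) (3,3) (2,0) (4,2)
row 2: (2,2) (4,3) (1,0) (3,4) (0,1)
row 3: (4,0) (3,2) (2,1) (0,3) (1,4)
row 4: (1,3) (2,4) (0,2) (4,1) (3,0)
Orthogonality requires all 25 pairs distinct.
Check by first coordinate: for each symbol s of L1, list the L2 entries in the n cells where L1 = s; they must all differ.
  L1 = 0: L2 entries (in reading order) 0, 4, 1, 3, 2 — all 5 distinct ✓
  L1 = 1: L2 entries (in reading order) 2, 1, 0, 4, 3 — all 5 distinct ✓
  L1 = 2: L2 entries (in reading order) 3, 0, 2, 1, 4 — all 5 distinct ✓
  L1 = 3: L2 entries (in reading order) 1, 3, 4, 2, 0 — all 5 distinct ✓
  L1 = 4: L2 entries (in reading order) 4, 2, 3, 0, 1 — all 5 distinct ✓
Every symbol of L1 meets every symbol of L2 exactly once, so all 25 pairs are distinct (25 of 25).
Conclusion: YES.

YES


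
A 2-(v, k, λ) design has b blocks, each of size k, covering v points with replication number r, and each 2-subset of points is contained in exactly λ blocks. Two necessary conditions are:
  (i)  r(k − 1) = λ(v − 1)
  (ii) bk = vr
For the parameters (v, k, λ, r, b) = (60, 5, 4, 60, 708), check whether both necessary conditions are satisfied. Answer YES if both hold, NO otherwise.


Condition (i): r(k − 1) = 60·4 = 240; λ(v − 1) = 4·59 = 236. Match? NO.
Condition (ii): bk = 708·5 = 3540; vr = 60·60 = 3600. Match? NO.
Both conditions hold? NO.

NO


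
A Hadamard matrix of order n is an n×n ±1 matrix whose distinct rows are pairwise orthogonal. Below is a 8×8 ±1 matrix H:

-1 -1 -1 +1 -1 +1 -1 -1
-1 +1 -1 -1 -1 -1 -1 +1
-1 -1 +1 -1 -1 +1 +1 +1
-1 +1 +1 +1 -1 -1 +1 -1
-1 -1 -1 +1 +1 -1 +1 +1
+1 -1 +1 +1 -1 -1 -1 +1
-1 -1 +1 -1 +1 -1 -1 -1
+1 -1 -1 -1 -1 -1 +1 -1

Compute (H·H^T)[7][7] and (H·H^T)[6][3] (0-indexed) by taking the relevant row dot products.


Row 3 of H: [-1, 1, 1, 1, -1, -1, 1, -1].
Row 6 of H: [-1, -1, 1, -1, 1, -1, -1, -1].
Row 7 of H: [1, -1, -1, -1, -1, -1, 1, -1].
(H·H^T)[7][7] = Σ_j H[7][j]·H[7][j] = (1)² + (-1)² + (-1)² + (-1)² + (-1)² + (-1)² + (1)² + (-1)² = 1 + 1 + 1 + 1 + 1 + 1 + 1 + 1 = 8.
(H·H^T)[6][3] = Σ_j H[6][j]·H[3][j] = (-1)·(-1) + (-1)·(1) + (1)·(1) + (-1)·(1) + (1)·(-1) + (-1)·(-1) + (-1)·(1) + (-1)·(-1) = 1 + -1 + 1 + -1 + -1 + 1 + -1 + 1 = 0.
So rows 6 and 3 are orthogonal; the diagonal entry equals n = 8.

(7,7) entry = 8; (6,3) entry = 0.


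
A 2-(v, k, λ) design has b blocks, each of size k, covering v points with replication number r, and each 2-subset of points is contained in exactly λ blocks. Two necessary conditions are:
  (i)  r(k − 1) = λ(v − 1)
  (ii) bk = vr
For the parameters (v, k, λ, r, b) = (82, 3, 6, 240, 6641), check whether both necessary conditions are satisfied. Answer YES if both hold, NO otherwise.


Condition (i): r(k − 1) = 240·2 = 480; λ(v − 1) = 6·81 = 486. Match? NO.
Condition (ii): bk = 6641·3 = 19923; vr = 82·240 = 19680. Match? NO.
Both conditions hold? NO.

NO


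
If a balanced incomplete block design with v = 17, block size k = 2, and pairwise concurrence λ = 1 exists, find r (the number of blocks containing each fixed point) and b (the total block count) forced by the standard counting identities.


Any 2-(v, k, λ) BIBD satisfies two necessary conditions:
  (i)  Each point sits in r blocks, and counting incidences through any fixed point gives r(k − 1) = λ(v − 1), so r = λ(v − 1)/(k − 1).
  (ii) Total incidences bk = vr, so b = vr/k.
Step 1: r = λ(v − 1)/(k − 1) = 1·(17 − 1)/(2 − 1) = 1·16/1 = 16/1 = 16.
Step 2: b = vr/k = 17·16/2 = 272/2 = 136.
Check integrality: r = 16 ∈ Z ✓, b = 136 ∈ Z ✓.
(These identities are necessary conditions: they determine r and b for any design with these parameters, but do not by themselves prove that one exists.)

r = 16, b = 136.


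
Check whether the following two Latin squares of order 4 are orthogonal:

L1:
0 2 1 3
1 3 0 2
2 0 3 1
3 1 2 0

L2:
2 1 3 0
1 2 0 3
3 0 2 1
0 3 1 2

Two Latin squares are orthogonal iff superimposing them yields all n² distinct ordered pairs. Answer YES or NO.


Form the n² = 16 superimposed pairs (L1[i][j], L2[i][j]), row by row (rows and columns indexed from 0):
row 0: (0,2) (2,1) (1,3) (3,0)
row 1: (1,1) (3,2) (0,0) (2,3)
row 2: (2,3) (0,0) (3,2) (1,1)
row 3: (3,0) (1,3) (2,1) (0,2)
Orthogonality requires all 16 pairs distinct.
But the pair (2,3) repeats: cell (1,3) has L1 = 2, L2 = 3, and cell (2,0) has L1 = 2, L2 = 3.
A repeated pair means some other pair never occurs (only 8 distinct pairs out of 16), so the squares are not orthogonal.
Conclusion: NO.

NO


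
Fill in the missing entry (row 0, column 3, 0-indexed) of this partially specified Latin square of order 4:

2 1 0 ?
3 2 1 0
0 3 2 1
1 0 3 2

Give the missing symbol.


Row 0 contains symbols [0, 1, 2] — missing [3].
Column 3 contains symbols [0, 1, 2] — missing [3].
The missing symbol must appear in both missing sets; intersection = [3].
Therefore the hidden value is 3.

Missing value = 3.


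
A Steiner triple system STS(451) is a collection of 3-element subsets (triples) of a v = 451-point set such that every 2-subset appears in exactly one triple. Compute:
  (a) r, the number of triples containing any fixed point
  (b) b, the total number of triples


An STS(v) is a 2-(v, 3, 1) BIBD: block size k = 3, λ = 1.
Replication: r(k − 1) = λ(v − 1) ⇒ r·2 = 451 − 1 = 450 ⇒ r = 225.
Block count: bk = vr ⇒ b·3 = 451·225 = 101475 ⇒ b = 33825.
(Check via b = v(v − 1)/6 = 451·450/6 = 202950/6 = 33825.)

r = 225, b = 33825.


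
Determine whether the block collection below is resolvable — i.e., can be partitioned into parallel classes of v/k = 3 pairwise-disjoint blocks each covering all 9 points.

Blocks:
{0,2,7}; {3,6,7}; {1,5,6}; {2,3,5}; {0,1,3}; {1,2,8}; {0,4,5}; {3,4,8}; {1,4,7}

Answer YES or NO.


v = 9, block size k = 3, number of blocks = 9.
For resolvability, blocks must partition into parallel classes of size v/k = 3.
Total blocks must therefore be a multiple of 3: 9 = 3·3 + 0 ⇒ divisible ✓.
Consider block {2,3,5}. The only other block(s) in the collection disjoint from it are {1,4,7} — just 1 block(s). Any parallel class containing {2,3,5} would need 2 other blocks each disjoint from it, so no parallel class of size 3 can contain {2,3,5}.
Since every block must belong to some parallel class in a resolution, the collection cannot be partitioned into parallel classes.
Resolvable? NO.

NO


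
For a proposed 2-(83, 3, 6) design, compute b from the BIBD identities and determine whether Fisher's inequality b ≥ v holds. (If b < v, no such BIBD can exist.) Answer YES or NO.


b = λv(v − 1)/(k(k − 1)) = 6·83·82/(3·2) = 40836/6 = 6806.
Compare with v = 83: b ≥ v, so Fisher's inequality holds.

YES


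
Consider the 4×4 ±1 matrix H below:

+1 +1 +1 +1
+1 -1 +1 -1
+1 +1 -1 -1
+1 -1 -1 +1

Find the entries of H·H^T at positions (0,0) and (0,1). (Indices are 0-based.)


Row 0 of H: [1, 1, 1, 1].
Row 1 of H: [1, -1, 1, -1].
(H·H^T)[0][0] = Σ_j H[0][j]·H[0][j] = (1)² + (1)² + (1)² + (1)² = 1 + 1 + 1 + 1 = 4.
(H·H^T)[0][1] = Σ_j H[0][j]·H[1][j] = (1)·(1) + (1)·(-1) + (1)·(1) + (1)·(-1) = 1 + -1 + 1 + -1 = 0.
So rows 0 and 1 are orthogonal; the diagonal entry equals n = 4.

(0,0) entry = 4; (0,1) entry = 0.


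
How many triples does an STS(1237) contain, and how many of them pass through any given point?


An STS(v) is a 2-(v, 3, 1) BIBD: block size k = 3, λ = 1.
Replication: r(k − 1) = λ(v − 1) ⇒ r·2 = 1237 − 1 = 1236 ⇒ r = 618.
Block count: b = v(v − 1)/6 = 1237·1236/6 = 1528932/6 = 254822.

r = 618, b = 254822.


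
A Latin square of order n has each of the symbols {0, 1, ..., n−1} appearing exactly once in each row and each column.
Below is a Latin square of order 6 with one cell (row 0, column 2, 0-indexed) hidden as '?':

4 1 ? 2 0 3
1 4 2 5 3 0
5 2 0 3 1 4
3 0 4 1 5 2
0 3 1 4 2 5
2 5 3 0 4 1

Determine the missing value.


Row 0 contains symbols [0, 1, 2, 3, 4] — missing [5].
Column 2 contains symbols [0, 1, 2, 3, 4] — missing [5].
The missing symbol must appear in both missing sets; intersection = [5].
Therefore the hidden value is 5.

Missing value = 5.


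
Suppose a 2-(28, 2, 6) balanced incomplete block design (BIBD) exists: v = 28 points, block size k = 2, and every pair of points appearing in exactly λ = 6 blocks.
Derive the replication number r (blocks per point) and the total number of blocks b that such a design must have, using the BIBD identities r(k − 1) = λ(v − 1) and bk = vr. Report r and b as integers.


Any 2-(v, k, λ) BIBD satisfies two necessary conditions:
  (i)  Each point sits in r blocks, and counting incidences through any fixed point gives r(k − 1) = λ(v − 1), so r = λ(v − 1)/(k − 1).
  (ii) Total incidences bk = vr, so b = vr/k.
Step 1: r = λ(v − 1)/(k − 1) = 6·(28 − 1)/(2 − 1) = 6·27/1 = 162/1 = 162.
Step 2: b = vr/k = 28·162/2 = 4536/2 = 2268.
Check integrality: r = 162 ∈ Z ✓, b = 2268 ∈ Z ✓.
(These identities are necessary conditions: they determine r and b for any design with these parameters, but do not by themselves prove that one exists.)

r = 162, b = 2268.


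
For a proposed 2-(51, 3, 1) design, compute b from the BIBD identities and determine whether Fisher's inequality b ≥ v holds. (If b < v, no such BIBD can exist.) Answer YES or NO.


b = λv(v − 1)/(k(k − 1)) = 1·51·50/(3·2) = 2550/6 = 425.
Compare with v = 51: b ≥ v, so Fisher's inequality holds.

YES


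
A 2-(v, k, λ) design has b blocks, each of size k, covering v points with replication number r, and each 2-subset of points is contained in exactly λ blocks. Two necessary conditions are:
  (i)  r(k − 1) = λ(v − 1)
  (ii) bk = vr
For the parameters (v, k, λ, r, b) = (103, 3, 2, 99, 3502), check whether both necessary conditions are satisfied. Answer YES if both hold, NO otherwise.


Condition (i): r(k − 1) = 99·2 = 198; λ(v − 1) = 2·102 = 204. Match? NO.
Condition (ii): bk = 3502·3 = 10506; vr = 103·99 = 10197. Match? NO.
Both conditions hold? NO.

NO


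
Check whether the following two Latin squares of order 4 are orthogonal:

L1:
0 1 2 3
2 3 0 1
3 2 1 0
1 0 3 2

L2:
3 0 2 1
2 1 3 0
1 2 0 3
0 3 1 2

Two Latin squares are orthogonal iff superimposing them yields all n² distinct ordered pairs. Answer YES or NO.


Form the n² = 16 superimposed pairs (L1[i][j], L2[i][j]), row by row (rows and columns indexed from 0):
row 0: (0,3) (1,0) (2,2) (3,1)
row 1: (2,2) (3,1) (0,3) (1,0)
row 2: (3,1) (2,2) (1,0) (0,3)
row 3: (1,0) (0,3) (3,1) (2,2)
Orthogonality requires all 16 pairs distinct.
But the pair (2,2) repeats: cell (0,2) has L1 = 2, L2 = 2, and cell (1,0) has L1 = 2, L2 = 2.
A repeated pair means some other pair never occurs (only 4 distinct pairs out of 16), so the squares are not orthogonal.
Conclusion: NO.

NO


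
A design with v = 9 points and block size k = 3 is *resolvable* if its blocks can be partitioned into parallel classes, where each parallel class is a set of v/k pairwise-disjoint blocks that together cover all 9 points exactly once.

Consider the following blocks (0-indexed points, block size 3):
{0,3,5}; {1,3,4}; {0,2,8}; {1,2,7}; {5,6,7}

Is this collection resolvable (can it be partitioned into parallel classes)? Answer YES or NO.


v = 9, block size k = 3, number of blocks = 5.
For resolvability, blocks must partition into parallel classes of size v/k = 3.
Total blocks must therefore be a multiple of 3: 5 = 3·1 + 2 ⇒ not divisible ✗.
Resolvable? NO.

NO


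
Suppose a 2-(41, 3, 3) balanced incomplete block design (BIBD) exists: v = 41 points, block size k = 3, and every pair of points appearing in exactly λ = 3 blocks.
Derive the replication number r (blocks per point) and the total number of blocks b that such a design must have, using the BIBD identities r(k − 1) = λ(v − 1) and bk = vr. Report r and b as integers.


Any 2-(v, k, λ) BIBD satisfies two necessary conditions:
  (i)  Each point sits in r blocks, and counting incidences through any fixed point gives r(k − 1) = λ(v − 1), so r = λ(v − 1)/(k − 1).
  (ii) Total incidences bk = vr, so b = vr/k.
Step 1: r = λ(v − 1)/(k − 1) = 3·(41 − 1)/(3 − 1) = 3·40/2 = 120/2 = 60.
Step 2: b = vr/k = 41·60/3 = 2460/3 = 820.
Check integrality: r = 60 ∈ Z ✓, b = 820 ∈ Z ✓.
(These identities are necessary conditions: they determine r and b for any design with these parameters, but do not by themselves prove that one exists.)

r = 60, b = 820.


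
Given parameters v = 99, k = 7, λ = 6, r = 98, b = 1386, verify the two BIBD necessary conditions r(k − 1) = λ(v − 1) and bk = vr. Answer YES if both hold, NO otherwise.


Condition (i): r(k − 1) = 98·6 = 588; λ(v − 1) = 6·98 = 588. Match? YES.
Condition (ii): bk = 1386·7 = 9702; vr = 99·98 = 9702. Match? YES.
Both conditions hold? YES.

YES


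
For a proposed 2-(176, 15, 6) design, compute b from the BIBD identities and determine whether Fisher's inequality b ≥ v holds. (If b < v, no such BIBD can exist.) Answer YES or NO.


r = λ(v − 1)/(k − 1) = 6·175/14 = 75.
b = vr/k = 176·75/15 = 880.
Fisher's inequality: b ≥ v ⇔ 880 ≥ 176? YES.

YES


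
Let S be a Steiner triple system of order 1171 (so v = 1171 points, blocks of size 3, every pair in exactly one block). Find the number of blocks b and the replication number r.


An STS(v) is a 2-(v, 3, 1) BIBD: block size k = 3, λ = 1.
Replication: r(k − 1) = λ(v − 1) ⇒ r·2 = 1171 − 1 = 1170 ⇒ r = 585.
Block count: b = v(v − 1)/6 = 1171·1170/6 = 1370070/6 = 228345.

r = 585, b = 228345.


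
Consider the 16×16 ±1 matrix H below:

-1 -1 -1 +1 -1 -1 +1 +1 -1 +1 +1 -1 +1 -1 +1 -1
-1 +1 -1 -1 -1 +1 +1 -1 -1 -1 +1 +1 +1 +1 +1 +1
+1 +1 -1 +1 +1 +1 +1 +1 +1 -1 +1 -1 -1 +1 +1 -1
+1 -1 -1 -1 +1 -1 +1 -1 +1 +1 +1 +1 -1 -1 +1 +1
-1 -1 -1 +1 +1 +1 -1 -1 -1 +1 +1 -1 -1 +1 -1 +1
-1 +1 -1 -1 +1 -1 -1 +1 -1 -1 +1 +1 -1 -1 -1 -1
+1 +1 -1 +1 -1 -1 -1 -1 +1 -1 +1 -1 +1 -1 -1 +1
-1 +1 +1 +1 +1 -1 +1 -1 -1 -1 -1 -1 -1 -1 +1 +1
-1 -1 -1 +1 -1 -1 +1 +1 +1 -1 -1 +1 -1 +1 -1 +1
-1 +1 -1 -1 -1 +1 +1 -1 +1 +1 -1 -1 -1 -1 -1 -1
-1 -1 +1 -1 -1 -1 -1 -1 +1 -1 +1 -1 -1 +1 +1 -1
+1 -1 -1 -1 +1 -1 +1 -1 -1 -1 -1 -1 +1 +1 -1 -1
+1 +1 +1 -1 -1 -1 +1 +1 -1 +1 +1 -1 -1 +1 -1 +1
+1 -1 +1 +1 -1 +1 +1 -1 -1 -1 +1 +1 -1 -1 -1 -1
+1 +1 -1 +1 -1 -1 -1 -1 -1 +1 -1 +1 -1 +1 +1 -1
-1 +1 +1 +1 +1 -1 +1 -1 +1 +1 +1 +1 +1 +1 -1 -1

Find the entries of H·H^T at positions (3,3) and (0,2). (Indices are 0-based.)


Row 0 of H: [-1, -1, -1, 1, -1, -1, 1, 1, -1, 1, 1, -1, 1, -1, 1, -1].
Row 2 of H: [1, 1, -1, 1, 1, 1, 1, 1, 1, -1, 1, -1, -1, 1, 1, -1].
Row 3 of H: [1, -1, -1, -1, 1, -1, 1, -1, 1, 1, 1, 1, -1, -1, 1, 1].
(H·H^T)[3][3] = Σ_j H[3][j]·H[3][j] = (1)² + (-1)² + (-1)² + (-1)² + (1)² + (-1)² + (1)² + (-1)² + (1)² + (1)² + (1)² + (1)² + (-1)² + (-1)² + (1)² + (1)² = 1 + 1 + 1 + 1 + 1 + 1 + 1 + 1 + 1 + 1 + 1 + 1 + 1 + 1 + 1 + 1 = 16.
(H·H^T)[0][2] = Σ_j H[0][j]·H[2][j] = (-1)·(1) + (-1)·(1) + (-1)·(-1) + (1)·(1) + (-1)·(1) + (-1)·(1) + (1)·(1) + (1)·(1) + (-1)·(1) + (1)·(-1) + (1)·(1) + (-1)·(-1) + (1)·(-1) + (-1)·(1) + (1)·(1) + (-1)·(-1) = -1 + -1 + 1 + 1 + -1 + -1 + 1 + 1 + -1 + -1 + 1 + 1 + -1 + -1 + 1 + 1 = 0.
So rows 0 and 2 are orthogonal; the diagonal entry equals n = 16.

(3,3) entry = 16; (0,2) entry = 0.


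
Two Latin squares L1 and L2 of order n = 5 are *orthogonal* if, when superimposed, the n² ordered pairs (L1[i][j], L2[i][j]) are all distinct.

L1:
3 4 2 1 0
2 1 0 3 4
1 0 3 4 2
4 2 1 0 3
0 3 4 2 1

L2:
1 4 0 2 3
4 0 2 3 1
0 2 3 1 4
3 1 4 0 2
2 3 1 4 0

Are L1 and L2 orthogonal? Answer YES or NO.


Form the n² = 25 superimposed pairs (L1[i][j], L2[i][j]), row by row (rows and columns indexed from 0):
row 0: (3,1) (4,4) (2,0) (1,2) (0,3)
row 1: (2,4) (1,0) (0,2) (3,3) (4,1)
row 2: (1,0) (0,2) (3,3) (4,1) (2,4)
row 3: (4,3) (2,1) (1,4) (0,0) (3,2)
row 4: (0,2) (3,3) (4,1) (2,4) (1,0)
Orthogonality requires all 25 pairs distinct.
But the pair (1,0) repeats: cell (1,1) has L1 = 1, L2 = 0, and cell (2,0) has L1 = 1, L2 = 0.
A repeated pair means some other pair never occurs (only 15 distinct pairs out of 25), so the squares are not orthogonal.
Conclusion: NO.

NO


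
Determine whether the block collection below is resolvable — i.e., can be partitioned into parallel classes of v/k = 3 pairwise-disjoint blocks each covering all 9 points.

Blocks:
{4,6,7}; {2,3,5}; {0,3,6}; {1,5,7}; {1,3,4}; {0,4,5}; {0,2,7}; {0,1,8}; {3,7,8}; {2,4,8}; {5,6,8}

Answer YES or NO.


v = 9, block size k = 3, number of blocks = 11.
For resolvability, blocks must partition into parallel classes of size v/k = 3.
Total blocks must therefore be a multiple of 3: 11 = 3·3 + 2 ⇒ not divisible ✗.
Resolvable? NO.

NO


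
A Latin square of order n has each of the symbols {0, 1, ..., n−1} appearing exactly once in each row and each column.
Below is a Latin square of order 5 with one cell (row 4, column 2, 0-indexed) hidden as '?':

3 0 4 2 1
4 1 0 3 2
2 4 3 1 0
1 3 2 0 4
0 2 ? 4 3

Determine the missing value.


Row 4 contains symbols [0, 2, 3, 4] — missing [1].
Column 2 contains symbols [0, 2, 3, 4] — missing [1].
The missing symbol must appear in both missing sets; intersection = [1].
Therefore the hidden value is 1.

Missing value = 1.


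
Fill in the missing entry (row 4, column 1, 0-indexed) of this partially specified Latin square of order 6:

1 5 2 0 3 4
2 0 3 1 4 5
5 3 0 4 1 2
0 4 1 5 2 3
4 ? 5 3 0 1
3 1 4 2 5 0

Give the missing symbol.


Row 4 contains symbols [0, 1, 3, 4, 5] — missing [2].
Column 1 contains symbols [0, 1, 3, 4, 5] — missing [2].
The missing symbol must appear in both missing sets; intersection = [2].
Therefore the hidden value is 2.

Missing value = 2.


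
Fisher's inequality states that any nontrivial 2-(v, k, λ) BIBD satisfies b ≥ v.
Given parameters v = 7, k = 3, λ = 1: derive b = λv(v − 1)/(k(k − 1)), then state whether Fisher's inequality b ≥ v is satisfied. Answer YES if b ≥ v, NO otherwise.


r = λ(v − 1)/(k − 1) = 1·6/2 = 3.
b = vr/k = 7·3/3 = 7.
Fisher's inequality: b ≥ v ⇔ 7 ≥ 7? YES.

YES


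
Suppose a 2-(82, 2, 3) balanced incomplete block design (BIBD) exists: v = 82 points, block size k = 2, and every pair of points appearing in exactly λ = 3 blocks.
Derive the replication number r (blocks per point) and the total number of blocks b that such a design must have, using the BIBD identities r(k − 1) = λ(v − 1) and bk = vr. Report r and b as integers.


Any 2-(v, k, λ) BIBD satisfies two necessary conditions:
  (i)  Each point sits in r blocks, and counting incidences through any fixed point gives r(k − 1) = λ(v − 1), so r = λ(v − 1)/(k − 1).
  (ii) Total incidences bk = vr, so b = vr/k.
Step 1: r = λ(v − 1)/(k − 1) = 3·(82 − 1)/(2 − 1) = 3·81/1 = 243/1 = 243.
Step 2: b = vr/k = 82·243/2 = 19926/2 = 9963.
Check integrality: r = 243 ∈ Z ✓, b = 9963 ∈ Z ✓.
(These identities are necessary conditions: they determine r and b for any design with these parameters, but do not by themselves prove that one exists.)

r = 243, b = 9963.


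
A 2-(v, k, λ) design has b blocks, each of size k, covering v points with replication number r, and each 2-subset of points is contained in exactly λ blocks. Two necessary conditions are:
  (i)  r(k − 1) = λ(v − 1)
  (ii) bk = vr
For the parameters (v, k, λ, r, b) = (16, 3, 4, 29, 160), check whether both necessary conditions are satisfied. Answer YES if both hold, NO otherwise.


Condition (i): r(k − 1) = 29·2 = 58; λ(v − 1) = 4·15 = 60. Match? NO.
Condition (ii): bk = 160·3 = 480; vr = 16·29 = 464. Match? NO.
Both conditions hold? NO.

NO


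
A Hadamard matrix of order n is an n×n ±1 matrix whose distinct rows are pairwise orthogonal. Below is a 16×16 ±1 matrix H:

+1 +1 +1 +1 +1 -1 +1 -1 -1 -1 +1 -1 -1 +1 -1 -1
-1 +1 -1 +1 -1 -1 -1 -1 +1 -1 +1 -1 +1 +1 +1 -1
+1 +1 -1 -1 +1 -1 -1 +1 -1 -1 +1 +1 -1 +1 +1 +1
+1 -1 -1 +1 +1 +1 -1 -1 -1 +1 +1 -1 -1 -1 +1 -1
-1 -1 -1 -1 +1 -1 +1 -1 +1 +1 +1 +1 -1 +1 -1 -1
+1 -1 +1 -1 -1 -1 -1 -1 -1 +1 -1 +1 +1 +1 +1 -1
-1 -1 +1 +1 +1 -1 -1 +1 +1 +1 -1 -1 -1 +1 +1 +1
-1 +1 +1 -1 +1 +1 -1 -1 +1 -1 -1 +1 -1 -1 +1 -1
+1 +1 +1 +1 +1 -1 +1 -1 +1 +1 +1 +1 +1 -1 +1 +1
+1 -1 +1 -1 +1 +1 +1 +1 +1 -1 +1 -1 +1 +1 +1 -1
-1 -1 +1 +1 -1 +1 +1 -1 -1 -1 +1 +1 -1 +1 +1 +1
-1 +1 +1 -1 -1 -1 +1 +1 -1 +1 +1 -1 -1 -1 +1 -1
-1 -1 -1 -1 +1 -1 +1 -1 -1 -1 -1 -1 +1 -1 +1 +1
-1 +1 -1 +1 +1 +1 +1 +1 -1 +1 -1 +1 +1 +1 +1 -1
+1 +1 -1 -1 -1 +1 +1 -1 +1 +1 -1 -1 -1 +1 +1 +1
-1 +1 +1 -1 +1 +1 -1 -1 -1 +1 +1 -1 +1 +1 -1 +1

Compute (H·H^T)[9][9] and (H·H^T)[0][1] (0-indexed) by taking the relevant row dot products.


Row 0 of H: [1, 1, 1, 1, 1, -1, 1, -1, -1, -1, 1, -1, -1, 1, -1, -1].
Row 1 of H: [-1, 1, -1, 1, -1, -1, -1, -1, 1, -1, 1, -1, 1, 1, 1, -1].
Row 9 of H: [1, -1, 1, -1, 1, 1, 1, 1, 1, -1, 1, -1, 1, 1, 1, -1].
(H·H^T)[9][9] = Σ_j H[9][j]·H[9][j] = (1)² + (-1)² + (1)² + (-1)² + (1)² + (1)² + (1)² + (1)² + (1)² + (-1)² + (1)² + (-1)² + (1)² + (1)² + (1)² + (-1)² = 1 + 1 + 1 + 1 + 1 + 1 + 1 + 1 + 1 + 1 + 1 + 1 + 1 + 1 + 1 + 1 = 16.
(H·H^T)[0][1] = Σ_j H[0][j]·H[1][j] = (1)·(-1) + (1)·(1) + (1)·(-1) + (1)·(1) + (1)·(-1) + (-1)·(-1) + (1)·(-1) + (-1)·(-1) + (-1)·(1) + (-1)·(-1) + (1)·(1) + (-1)·(-1) + (-1)·(1) + (1)·(1) + (-1)·(1) + (-1)·(-1) = -1 + 1 + -1 + 1 + -1 + 1 + -1 + 1 + -1 + 1 + 1 + 1 + -1 + 1 + -1 + 1 = 2.
Rows 0 and 1 are not orthogonal (dot product = 2 ≠ 0), so H is not a Hadamard matrix.

(9,9) entry = 16; (0,1) entry = 2.


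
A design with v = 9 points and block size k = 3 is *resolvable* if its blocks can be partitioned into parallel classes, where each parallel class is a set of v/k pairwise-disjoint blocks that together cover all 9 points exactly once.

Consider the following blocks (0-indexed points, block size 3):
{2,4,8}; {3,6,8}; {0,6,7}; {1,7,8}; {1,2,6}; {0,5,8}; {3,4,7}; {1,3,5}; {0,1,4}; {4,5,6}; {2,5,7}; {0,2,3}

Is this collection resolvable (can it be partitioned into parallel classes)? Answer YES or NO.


v = 9, block size k = 3, number of blocks = 12.
For resolvability, blocks must partition into parallel classes of size v/k = 3.
Total blocks must therefore be a multiple of 3: 12 = 3·4 + 0 ⇒ divisible ✓.
Greedy packing gives 4 candidate class(es). Each should be a full parallel class (size 3, covers all 9 points).
  Class 1 (3 blocks): {2,4,8}; {0,6,7}; {1,3,5}. Points covered: [0, 1, 2, 3, 4, 5, 6, 7, 8].
  Class 2 (3 blocks): {3,6,8}; {0,1,4}; {2,5,7}. Points covered: [0, 1, 2, 3, 4, 5, 6, 7, 8].
  Class 3 (3 blocks): {1,7,8}; {4,5,6}; {0,2,3}. Points covered: [0, 1, 2, 3, 4, 5, 6, 7, 8].
  Class 4 (3 blocks): {1,2,6}; {0,5,8}; {3,4,7}. Points covered: [0, 1, 2, 3, 4, 5, 6, 7, 8].
All classes full (size 3)? YES. All classes cover every point? YES.
Resolvable? YES.

YES
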